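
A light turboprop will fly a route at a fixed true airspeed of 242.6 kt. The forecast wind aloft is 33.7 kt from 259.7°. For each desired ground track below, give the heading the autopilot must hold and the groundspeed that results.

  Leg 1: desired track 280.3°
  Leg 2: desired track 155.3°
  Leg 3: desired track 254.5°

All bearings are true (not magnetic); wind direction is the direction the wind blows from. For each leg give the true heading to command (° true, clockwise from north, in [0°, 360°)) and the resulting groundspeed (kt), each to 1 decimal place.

Leg 1: heading=277.5°, groundspeed=210.8 kt
Leg 2: heading=163.0°, groundspeed=248.8 kt
Leg 3: heading=255.2°, groundspeed=209.0 kt

Leg 1: desired track 280.3°; wind correction -2.8° → command heading 277.5°, groundspeed 210.8 kt
Leg 2: desired track 155.3°; wind correction +7.7° → command heading 163.0°, groundspeed 248.8 kt
Leg 3: desired track 254.5°; wind correction +0.7° → command heading 255.2°, groundspeed 209.0 kt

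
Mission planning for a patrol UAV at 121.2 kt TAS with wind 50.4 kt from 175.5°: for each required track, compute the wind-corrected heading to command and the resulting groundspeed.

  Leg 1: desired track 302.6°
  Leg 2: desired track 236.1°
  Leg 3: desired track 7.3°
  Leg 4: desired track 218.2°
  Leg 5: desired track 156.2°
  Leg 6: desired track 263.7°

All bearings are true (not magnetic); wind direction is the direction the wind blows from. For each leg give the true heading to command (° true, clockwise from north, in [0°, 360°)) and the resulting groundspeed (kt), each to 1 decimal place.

Leg 1: desired track 302.6°; wind correction -19.4° → command heading 283.2°, groundspeed 144.7 kt
Leg 2: desired track 236.1°; wind correction -21.2° → command heading 214.9°, groundspeed 88.2 kt
Leg 3: desired track 7.3°; wind correction +4.9° → command heading 12.2°, groundspeed 170.1 kt
Leg 4: desired track 218.2°; wind correction -16.4° → command heading 201.8°, groundspeed 79.2 kt
Leg 5: desired track 156.2°; wind correction +7.9° → command heading 164.1°, groundspeed 72.5 kt
Leg 6: desired track 263.7°; wind correction -24.6° → command heading 239.1°, groundspeed 108.7 kt

Leg 1: heading=283.2°, groundspeed=144.7 kt
Leg 2: heading=214.9°, groundspeed=88.2 kt
Leg 3: heading=12.2°, groundspeed=170.1 kt
Leg 4: heading=201.8°, groundspeed=79.2 kt
Leg 5: heading=164.1°, groundspeed=72.5 kt
Leg 6: heading=239.1°, groundspeed=108.7 kt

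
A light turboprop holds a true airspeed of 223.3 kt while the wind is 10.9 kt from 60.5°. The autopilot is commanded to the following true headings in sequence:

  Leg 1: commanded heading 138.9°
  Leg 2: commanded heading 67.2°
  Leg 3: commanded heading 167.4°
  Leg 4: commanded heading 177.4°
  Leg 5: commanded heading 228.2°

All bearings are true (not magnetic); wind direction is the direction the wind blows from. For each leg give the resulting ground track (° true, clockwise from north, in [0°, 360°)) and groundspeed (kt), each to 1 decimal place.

Leg 1: track=141.7°, groundspeed=221.4 kt
Leg 2: track=67.5°, groundspeed=212.5 kt
Leg 3: track=170.0°, groundspeed=226.7 kt
Leg 4: track=179.8°, groundspeed=228.4 kt
Leg 5: track=228.8°, groundspeed=234.0 kt

Leg 1: heading 138.9°; drift +2.8° → track 141.7°, groundspeed 221.4 kt
Leg 2: heading 67.2°; drift +0.3° → track 67.5°, groundspeed 212.5 kt
Leg 3: heading 167.4°; drift +2.6° → track 170.0°, groundspeed 226.7 kt
Leg 4: heading 177.4°; drift +2.4° → track 179.8°, groundspeed 228.4 kt
Leg 5: heading 228.2°; drift +0.6° → track 228.8°, groundspeed 234.0 kt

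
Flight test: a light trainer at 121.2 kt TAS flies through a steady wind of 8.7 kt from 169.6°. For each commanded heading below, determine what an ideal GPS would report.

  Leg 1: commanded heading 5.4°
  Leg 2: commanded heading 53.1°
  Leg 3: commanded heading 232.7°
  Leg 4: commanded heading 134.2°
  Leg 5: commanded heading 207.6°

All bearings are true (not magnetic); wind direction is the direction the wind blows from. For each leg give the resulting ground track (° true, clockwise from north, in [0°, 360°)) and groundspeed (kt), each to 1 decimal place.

Leg 1: track=4.4°, groundspeed=129.6 kt
Leg 2: track=49.5°, groundspeed=125.3 kt
Leg 3: track=236.5°, groundspeed=117.5 kt
Leg 4: track=131.7°, groundspeed=114.2 kt
Leg 5: track=210.3°, groundspeed=114.5 kt

Leg 1: heading 5.4°; drift -1.0° → track 4.4°, groundspeed 129.6 kt
Leg 2: heading 53.1°; drift -3.6° → track 49.5°, groundspeed 125.3 kt
Leg 3: heading 232.7°; drift +3.8° → track 236.5°, groundspeed 117.5 kt
Leg 4: heading 134.2°; drift -2.5° → track 131.7°, groundspeed 114.2 kt
Leg 5: heading 207.6°; drift +2.7° → track 210.3°, groundspeed 114.5 kt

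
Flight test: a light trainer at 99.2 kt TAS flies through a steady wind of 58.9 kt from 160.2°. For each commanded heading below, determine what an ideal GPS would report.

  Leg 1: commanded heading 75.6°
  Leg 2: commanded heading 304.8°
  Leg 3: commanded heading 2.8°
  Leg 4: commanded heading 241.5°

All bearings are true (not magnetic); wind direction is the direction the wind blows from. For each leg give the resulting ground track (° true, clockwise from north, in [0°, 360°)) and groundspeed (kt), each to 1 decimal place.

Leg 1: track=43.5°, groundspeed=110.5 kt
Leg 2: track=317.8°, groundspeed=151.1 kt
Leg 3: track=354.4°, groundspeed=155.2 kt
Leg 4: track=274.3°, groundspeed=107.4 kt

Leg 1: heading 75.6°; drift -32.1° → track 43.5°, groundspeed 110.5 kt
Leg 2: heading 304.8°; drift +13.0° → track 317.8°, groundspeed 151.1 kt
Leg 3: heading 2.8°; drift -8.4° → track 354.4°, groundspeed 155.2 kt
Leg 4: heading 241.5°; drift +32.8° → track 274.3°, groundspeed 107.4 kt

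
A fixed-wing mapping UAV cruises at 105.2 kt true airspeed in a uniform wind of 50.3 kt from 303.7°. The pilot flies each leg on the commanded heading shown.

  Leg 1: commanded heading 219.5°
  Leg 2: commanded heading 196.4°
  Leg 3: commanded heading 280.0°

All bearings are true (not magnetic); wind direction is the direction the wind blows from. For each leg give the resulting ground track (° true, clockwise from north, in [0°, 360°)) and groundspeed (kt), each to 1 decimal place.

Leg 1: heading 219.5°; drift -26.6° → track 192.9°, groundspeed 111.9 kt
Leg 2: heading 196.4°; drift -21.8° → track 174.6°, groundspeed 129.4 kt
Leg 3: heading 280.0°; drift -18.9° → track 261.1°, groundspeed 62.5 kt

Leg 1: track=192.9°, groundspeed=111.9 kt
Leg 2: track=174.6°, groundspeed=129.4 kt
Leg 3: track=261.1°, groundspeed=62.5 kt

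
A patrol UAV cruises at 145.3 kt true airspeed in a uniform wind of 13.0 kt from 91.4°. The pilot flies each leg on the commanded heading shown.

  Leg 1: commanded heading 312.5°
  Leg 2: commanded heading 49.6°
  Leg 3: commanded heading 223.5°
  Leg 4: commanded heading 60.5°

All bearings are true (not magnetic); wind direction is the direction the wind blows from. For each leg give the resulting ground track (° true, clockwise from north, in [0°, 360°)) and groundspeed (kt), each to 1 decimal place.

Leg 1: track=309.3°, groundspeed=155.3 kt
Leg 2: track=45.9°, groundspeed=135.9 kt
Leg 3: track=227.1°, groundspeed=154.3 kt
Leg 4: track=57.7°, groundspeed=134.3 kt

Leg 1: heading 312.5°; drift -3.2° → track 309.3°, groundspeed 155.3 kt
Leg 2: heading 49.6°; drift -3.7° → track 45.9°, groundspeed 135.9 kt
Leg 3: heading 223.5°; drift +3.6° → track 227.1°, groundspeed 154.3 kt
Leg 4: heading 60.5°; drift -2.8° → track 57.7°, groundspeed 134.3 kt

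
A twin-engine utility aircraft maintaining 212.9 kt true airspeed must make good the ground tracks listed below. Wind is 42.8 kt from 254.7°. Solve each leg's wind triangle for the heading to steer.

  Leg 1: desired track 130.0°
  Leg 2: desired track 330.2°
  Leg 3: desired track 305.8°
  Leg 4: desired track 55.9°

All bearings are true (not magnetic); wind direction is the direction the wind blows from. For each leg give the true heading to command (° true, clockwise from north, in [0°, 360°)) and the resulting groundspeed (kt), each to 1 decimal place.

Leg 1: heading=139.5°, groundspeed=234.3 kt
Leg 2: heading=319.0°, groundspeed=198.1 kt
Leg 3: heading=296.8°, groundspeed=183.4 kt
Leg 4: heading=52.2°, groundspeed=253.0 kt

Leg 1: desired track 130.0°; wind correction +9.5° → command heading 139.5°, groundspeed 234.3 kt
Leg 2: desired track 330.2°; wind correction -11.2° → command heading 319.0°, groundspeed 198.1 kt
Leg 3: desired track 305.8°; wind correction -9.0° → command heading 296.8°, groundspeed 183.4 kt
Leg 4: desired track 55.9°; wind correction -3.7° → command heading 52.2°, groundspeed 253.0 kt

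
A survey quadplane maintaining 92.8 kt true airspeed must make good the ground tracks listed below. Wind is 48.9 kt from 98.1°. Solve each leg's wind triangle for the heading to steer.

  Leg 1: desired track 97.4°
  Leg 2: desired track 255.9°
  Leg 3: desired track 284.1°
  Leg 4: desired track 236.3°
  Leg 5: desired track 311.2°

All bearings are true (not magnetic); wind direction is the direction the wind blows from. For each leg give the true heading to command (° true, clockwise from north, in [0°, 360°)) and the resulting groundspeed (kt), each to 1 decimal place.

Leg 1: desired track 97.4°; wind correction +0.4° → command heading 97.8°, groundspeed 43.9 kt
Leg 2: desired track 255.9°; wind correction -11.5° → command heading 244.4°, groundspeed 136.2 kt
Leg 3: desired track 284.1°; wind correction +3.2° → command heading 287.3°, groundspeed 141.3 kt
Leg 4: desired track 236.3°; wind correction -20.6° → command heading 215.7°, groundspeed 123.3 kt
Leg 5: desired track 311.2°; wind correction +16.7° → command heading 327.9°, groundspeed 129.8 kt

Leg 1: heading=97.8°, groundspeed=43.9 kt
Leg 2: heading=244.4°, groundspeed=136.2 kt
Leg 3: heading=287.3°, groundspeed=141.3 kt
Leg 4: heading=215.7°, groundspeed=123.3 kt
Leg 5: heading=327.9°, groundspeed=129.8 kt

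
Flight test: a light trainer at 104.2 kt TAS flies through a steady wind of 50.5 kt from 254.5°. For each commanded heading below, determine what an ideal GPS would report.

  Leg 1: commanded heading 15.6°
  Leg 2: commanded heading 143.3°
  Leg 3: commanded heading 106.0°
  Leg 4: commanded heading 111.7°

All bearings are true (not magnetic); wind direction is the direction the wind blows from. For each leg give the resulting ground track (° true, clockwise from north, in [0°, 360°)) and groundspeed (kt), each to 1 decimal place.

Leg 1: heading 15.6°; drift +18.4° → track 34.0°, groundspeed 137.3 kt
Leg 2: heading 143.3°; drift -21.0° → track 122.3°, groundspeed 131.2 kt
Leg 3: heading 106.0°; drift -10.2° → track 95.8°, groundspeed 149.6 kt
Leg 4: heading 111.7°; drift -11.9° → track 99.8°, groundspeed 147.6 kt

Leg 1: track=34.0°, groundspeed=137.3 kt
Leg 2: track=122.3°, groundspeed=131.2 kt
Leg 3: track=95.8°, groundspeed=149.6 kt
Leg 4: track=99.8°, groundspeed=147.6 kt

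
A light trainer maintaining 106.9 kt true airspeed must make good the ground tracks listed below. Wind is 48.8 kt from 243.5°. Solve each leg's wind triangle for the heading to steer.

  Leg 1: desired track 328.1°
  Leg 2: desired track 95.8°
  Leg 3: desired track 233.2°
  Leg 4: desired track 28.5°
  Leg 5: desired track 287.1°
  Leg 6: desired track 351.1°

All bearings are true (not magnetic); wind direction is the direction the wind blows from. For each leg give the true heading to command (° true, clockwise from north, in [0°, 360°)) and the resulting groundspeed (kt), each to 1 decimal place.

Leg 1: desired track 328.1°; wind correction -27.0° → command heading 301.1°, groundspeed 90.6 kt
Leg 2: desired track 95.8°; wind correction +14.1° → command heading 109.9°, groundspeed 144.9 kt
Leg 3: desired track 233.2°; wind correction +4.7° → command heading 237.9°, groundspeed 58.5 kt
Leg 4: desired track 28.5°; wind correction -15.2° → command heading 13.3°, groundspeed 143.1 kt
Leg 5: desired track 287.1°; wind correction -18.3° → command heading 268.8°, groundspeed 66.1 kt
Leg 6: desired track 351.1°; wind correction -25.8° → command heading 325.3°, groundspeed 111.0 kt

Leg 1: heading=301.1°, groundspeed=90.6 kt
Leg 2: heading=109.9°, groundspeed=144.9 kt
Leg 3: heading=237.9°, groundspeed=58.5 kt
Leg 4: heading=13.3°, groundspeed=143.1 kt
Leg 5: heading=268.8°, groundspeed=66.1 kt
Leg 6: heading=325.3°, groundspeed=111.0 kt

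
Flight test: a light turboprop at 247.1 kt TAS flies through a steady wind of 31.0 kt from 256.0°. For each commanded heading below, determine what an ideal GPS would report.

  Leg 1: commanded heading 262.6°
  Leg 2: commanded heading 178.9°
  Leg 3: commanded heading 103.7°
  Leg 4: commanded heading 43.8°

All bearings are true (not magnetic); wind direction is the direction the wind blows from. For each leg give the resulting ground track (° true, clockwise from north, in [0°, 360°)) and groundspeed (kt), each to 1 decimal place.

Leg 1: heading 262.6°; drift +0.9° → track 263.5°, groundspeed 216.3 kt
Leg 2: heading 178.9°; drift -7.2° → track 171.7°, groundspeed 242.1 kt
Leg 3: heading 103.7°; drift -3.0° → track 100.7°, groundspeed 274.9 kt
Leg 4: heading 43.8°; drift +3.5° → track 47.3°, groundspeed 273.8 kt

Leg 1: track=263.5°, groundspeed=216.3 kt
Leg 2: track=171.7°, groundspeed=242.1 kt
Leg 3: track=100.7°, groundspeed=274.9 kt
Leg 4: track=47.3°, groundspeed=273.8 kt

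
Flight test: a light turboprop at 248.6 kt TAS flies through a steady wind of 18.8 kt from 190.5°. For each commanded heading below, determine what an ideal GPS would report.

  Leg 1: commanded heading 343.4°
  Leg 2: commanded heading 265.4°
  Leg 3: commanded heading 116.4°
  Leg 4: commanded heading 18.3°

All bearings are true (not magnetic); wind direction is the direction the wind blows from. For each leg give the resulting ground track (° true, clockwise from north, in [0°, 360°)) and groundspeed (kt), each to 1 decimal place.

Leg 1: heading 343.4°; drift +1.8° → track 345.2°, groundspeed 265.5 kt
Leg 2: heading 265.4°; drift +4.3° → track 269.7°, groundspeed 244.4 kt
Leg 3: heading 116.4°; drift -4.2° → track 112.2°, groundspeed 244.1 kt
Leg 4: heading 18.3°; drift -0.5° → track 17.8°, groundspeed 267.2 kt

Leg 1: track=345.2°, groundspeed=265.5 kt
Leg 2: track=269.7°, groundspeed=244.4 kt
Leg 3: track=112.2°, groundspeed=244.1 kt
Leg 4: track=17.8°, groundspeed=267.2 kt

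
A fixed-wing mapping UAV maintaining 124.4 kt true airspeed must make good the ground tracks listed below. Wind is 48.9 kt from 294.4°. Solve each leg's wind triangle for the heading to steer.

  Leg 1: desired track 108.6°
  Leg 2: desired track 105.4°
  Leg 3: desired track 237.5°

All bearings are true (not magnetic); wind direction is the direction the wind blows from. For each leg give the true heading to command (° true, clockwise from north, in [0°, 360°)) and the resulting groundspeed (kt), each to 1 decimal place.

Leg 1: heading=106.3°, groundspeed=173.0 kt
Leg 2: heading=101.9°, groundspeed=172.5 kt
Leg 3: heading=256.7°, groundspeed=90.8 kt

Leg 1: desired track 108.6°; wind correction -2.3° → command heading 106.3°, groundspeed 173.0 kt
Leg 2: desired track 105.4°; wind correction -3.5° → command heading 101.9°, groundspeed 172.5 kt
Leg 3: desired track 237.5°; wind correction +19.2° → command heading 256.7°, groundspeed 90.8 kt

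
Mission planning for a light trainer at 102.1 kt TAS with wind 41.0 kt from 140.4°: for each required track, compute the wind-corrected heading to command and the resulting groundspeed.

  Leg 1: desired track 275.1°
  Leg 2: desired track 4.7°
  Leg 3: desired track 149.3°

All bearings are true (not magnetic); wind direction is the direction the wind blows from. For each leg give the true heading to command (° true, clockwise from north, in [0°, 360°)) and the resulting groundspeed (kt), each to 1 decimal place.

Leg 1: heading=258.5°, groundspeed=126.7 kt
Leg 2: heading=21.0°, groundspeed=127.3 kt
Leg 3: heading=145.7°, groundspeed=61.4 kt

Leg 1: desired track 275.1°; wind correction -16.6° → command heading 258.5°, groundspeed 126.7 kt
Leg 2: desired track 4.7°; wind correction +16.3° → command heading 21.0°, groundspeed 127.3 kt
Leg 3: desired track 149.3°; wind correction -3.6° → command heading 145.7°, groundspeed 61.4 kt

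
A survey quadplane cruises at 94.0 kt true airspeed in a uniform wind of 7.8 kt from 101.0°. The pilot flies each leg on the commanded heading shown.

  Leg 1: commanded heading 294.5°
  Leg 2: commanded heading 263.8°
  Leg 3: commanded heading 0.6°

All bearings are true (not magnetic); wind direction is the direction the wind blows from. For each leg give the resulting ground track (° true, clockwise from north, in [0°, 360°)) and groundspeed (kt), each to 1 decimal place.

Leg 1: track=293.5°, groundspeed=101.6 kt
Leg 2: track=265.1°, groundspeed=101.5 kt
Leg 3: track=356.0°, groundspeed=95.7 kt

Leg 1: heading 294.5°; drift -1.0° → track 293.5°, groundspeed 101.6 kt
Leg 2: heading 263.8°; drift +1.3° → track 265.1°, groundspeed 101.5 kt
Leg 3: heading 0.6°; drift -4.6° → track 356.0°, groundspeed 95.7 kt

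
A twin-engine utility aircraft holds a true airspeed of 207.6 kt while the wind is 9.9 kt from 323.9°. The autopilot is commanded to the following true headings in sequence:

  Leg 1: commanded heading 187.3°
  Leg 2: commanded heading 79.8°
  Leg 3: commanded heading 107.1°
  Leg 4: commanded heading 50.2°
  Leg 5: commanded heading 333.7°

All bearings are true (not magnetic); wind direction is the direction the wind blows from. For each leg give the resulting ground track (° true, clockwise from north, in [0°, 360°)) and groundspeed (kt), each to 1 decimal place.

Leg 1: track=185.5°, groundspeed=214.9 kt
Leg 2: track=82.2°, groundspeed=212.1 kt
Leg 3: track=108.7°, groundspeed=215.6 kt
Leg 4: track=52.9°, groundspeed=207.2 kt
Leg 5: track=334.2°, groundspeed=197.9 kt

Leg 1: heading 187.3°; drift -1.8° → track 185.5°, groundspeed 214.9 kt
Leg 2: heading 79.8°; drift +2.4° → track 82.2°, groundspeed 212.1 kt
Leg 3: heading 107.1°; drift +1.6° → track 108.7°, groundspeed 215.6 kt
Leg 4: heading 50.2°; drift +2.7° → track 52.9°, groundspeed 207.2 kt
Leg 5: heading 333.7°; drift +0.5° → track 334.2°, groundspeed 197.9 kt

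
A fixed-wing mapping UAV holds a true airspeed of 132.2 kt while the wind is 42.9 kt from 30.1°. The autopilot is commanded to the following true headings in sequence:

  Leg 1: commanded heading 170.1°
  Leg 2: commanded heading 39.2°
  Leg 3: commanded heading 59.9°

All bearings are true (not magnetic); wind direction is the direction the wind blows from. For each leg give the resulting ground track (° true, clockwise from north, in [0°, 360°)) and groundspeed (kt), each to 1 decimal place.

Leg 1: track=179.6°, groundspeed=167.4 kt
Leg 2: track=43.5°, groundspeed=90.1 kt
Leg 3: track=72.6°, groundspeed=97.3 kt

Leg 1: heading 170.1°; drift +9.5° → track 179.6°, groundspeed 167.4 kt
Leg 2: heading 39.2°; drift +4.3° → track 43.5°, groundspeed 90.1 kt
Leg 3: heading 59.9°; drift +12.7° → track 72.6°, groundspeed 97.3 kt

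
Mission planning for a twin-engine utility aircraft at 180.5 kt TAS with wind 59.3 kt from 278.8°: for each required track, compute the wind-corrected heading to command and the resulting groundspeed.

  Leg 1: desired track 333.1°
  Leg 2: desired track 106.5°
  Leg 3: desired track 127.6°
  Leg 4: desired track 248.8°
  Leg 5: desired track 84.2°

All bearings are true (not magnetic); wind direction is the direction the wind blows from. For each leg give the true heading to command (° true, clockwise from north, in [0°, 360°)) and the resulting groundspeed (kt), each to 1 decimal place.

Leg 1: desired track 333.1°; wind correction -15.5° → command heading 317.6°, groundspeed 139.4 kt
Leg 2: desired track 106.5°; wind correction +2.5° → command heading 109.0°, groundspeed 239.1 kt
Leg 3: desired track 127.6°; wind correction +9.1° → command heading 136.7°, groundspeed 230.2 kt
Leg 4: desired track 248.8°; wind correction +9.5° → command heading 258.3°, groundspeed 126.7 kt
Leg 5: desired track 84.2°; wind correction -4.8° → command heading 79.4°, groundspeed 237.3 kt

Leg 1: heading=317.6°, groundspeed=139.4 kt
Leg 2: heading=109.0°, groundspeed=239.1 kt
Leg 3: heading=136.7°, groundspeed=230.2 kt
Leg 4: heading=258.3°, groundspeed=126.7 kt
Leg 5: heading=79.4°, groundspeed=237.3 kt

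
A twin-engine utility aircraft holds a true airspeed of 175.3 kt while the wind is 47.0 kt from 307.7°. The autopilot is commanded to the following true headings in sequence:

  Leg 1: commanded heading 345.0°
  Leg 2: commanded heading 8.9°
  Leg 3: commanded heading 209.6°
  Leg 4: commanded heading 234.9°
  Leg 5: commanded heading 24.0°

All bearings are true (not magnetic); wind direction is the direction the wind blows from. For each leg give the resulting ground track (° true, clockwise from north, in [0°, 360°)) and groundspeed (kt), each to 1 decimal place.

Leg 1: heading 345.0°; drift +11.7° → track 356.7°, groundspeed 140.8 kt
Leg 2: heading 8.9°; drift +15.1° → track 24.0°, groundspeed 158.1 kt
Leg 3: heading 209.6°; drift -14.3° → track 195.3°, groundspeed 187.8 kt
Leg 4: heading 234.9°; drift -15.5° → track 219.4°, groundspeed 167.5 kt
Leg 5: heading 24.0°; drift +15.5° → track 39.5°, groundspeed 170.4 kt

Leg 1: track=356.7°, groundspeed=140.8 kt
Leg 2: track=24.0°, groundspeed=158.1 kt
Leg 3: track=195.3°, groundspeed=187.8 kt
Leg 4: track=219.4°, groundspeed=167.5 kt
Leg 5: track=39.5°, groundspeed=170.4 kt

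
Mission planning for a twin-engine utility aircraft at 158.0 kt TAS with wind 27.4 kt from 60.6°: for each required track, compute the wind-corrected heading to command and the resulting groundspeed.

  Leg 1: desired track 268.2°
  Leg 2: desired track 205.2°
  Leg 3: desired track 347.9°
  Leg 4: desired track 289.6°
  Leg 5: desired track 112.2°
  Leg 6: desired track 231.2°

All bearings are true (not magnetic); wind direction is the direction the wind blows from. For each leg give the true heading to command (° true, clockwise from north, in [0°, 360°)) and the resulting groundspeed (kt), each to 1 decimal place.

Leg 1: heading=272.8°, groundspeed=181.8 kt
Leg 2: heading=199.4°, groundspeed=179.5 kt
Leg 3: heading=357.4°, groundspeed=147.7 kt
Leg 4: heading=297.1°, groundspeed=174.6 kt
Leg 5: heading=104.4°, groundspeed=139.5 kt
Leg 6: heading=229.6°, groundspeed=185.0 kt

Leg 1: desired track 268.2°; wind correction +4.6° → command heading 272.8°, groundspeed 181.8 kt
Leg 2: desired track 205.2°; wind correction -5.8° → command heading 199.4°, groundspeed 179.5 kt
Leg 3: desired track 347.9°; wind correction +9.5° → command heading 357.4°, groundspeed 147.7 kt
Leg 4: desired track 289.6°; wind correction +7.5° → command heading 297.1°, groundspeed 174.6 kt
Leg 5: desired track 112.2°; wind correction -7.8° → command heading 104.4°, groundspeed 139.5 kt
Leg 6: desired track 231.2°; wind correction -1.6° → command heading 229.6°, groundspeed 185.0 kt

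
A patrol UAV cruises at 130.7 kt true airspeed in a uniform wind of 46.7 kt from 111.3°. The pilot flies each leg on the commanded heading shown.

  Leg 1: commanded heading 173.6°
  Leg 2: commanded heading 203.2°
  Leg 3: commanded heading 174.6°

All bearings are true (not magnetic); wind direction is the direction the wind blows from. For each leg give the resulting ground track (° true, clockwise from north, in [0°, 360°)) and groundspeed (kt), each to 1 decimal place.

Leg 1: track=194.4°, groundspeed=116.6 kt
Leg 2: track=222.6°, groundspeed=140.2 kt
Leg 3: track=195.4°, groundspeed=117.4 kt

Leg 1: heading 173.6°; drift +20.8° → track 194.4°, groundspeed 116.6 kt
Leg 2: heading 203.2°; drift +19.4° → track 222.6°, groundspeed 140.2 kt
Leg 3: heading 174.6°; drift +20.8° → track 195.4°, groundspeed 117.4 kt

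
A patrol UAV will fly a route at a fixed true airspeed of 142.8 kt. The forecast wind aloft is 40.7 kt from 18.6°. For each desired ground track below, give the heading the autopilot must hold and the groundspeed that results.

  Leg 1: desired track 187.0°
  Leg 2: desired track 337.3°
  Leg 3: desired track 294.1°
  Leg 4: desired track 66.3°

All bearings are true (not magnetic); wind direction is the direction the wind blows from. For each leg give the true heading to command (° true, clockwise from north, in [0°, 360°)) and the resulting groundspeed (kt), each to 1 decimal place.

Leg 1: desired track 187.0°; wind correction -3.3° → command heading 183.7°, groundspeed 182.4 kt
Leg 2: desired track 337.3°; wind correction +10.8° → command heading 348.1°, groundspeed 109.7 kt
Leg 3: desired track 294.1°; wind correction +16.5° → command heading 310.6°, groundspeed 133.0 kt
Leg 4: desired track 66.3°; wind correction -12.2° → command heading 54.1°, groundspeed 112.2 kt

Leg 1: heading=183.7°, groundspeed=182.4 kt
Leg 2: heading=348.1°, groundspeed=109.7 kt
Leg 3: heading=310.6°, groundspeed=133.0 kt
Leg 4: heading=54.1°, groundspeed=112.2 kt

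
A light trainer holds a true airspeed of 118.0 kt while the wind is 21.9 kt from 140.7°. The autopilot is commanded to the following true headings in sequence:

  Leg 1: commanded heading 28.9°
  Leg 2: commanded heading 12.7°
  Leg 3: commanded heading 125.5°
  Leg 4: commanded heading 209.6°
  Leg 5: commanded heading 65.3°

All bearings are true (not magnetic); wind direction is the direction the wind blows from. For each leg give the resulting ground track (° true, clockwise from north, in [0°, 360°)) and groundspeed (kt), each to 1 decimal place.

Leg 1: track=19.7°, groundspeed=127.8 kt
Leg 2: track=5.2°, groundspeed=132.6 kt
Leg 3: track=122.1°, groundspeed=97.0 kt
Leg 4: track=220.1°, groundspeed=112.0 kt
Leg 5: track=54.6°, groundspeed=114.5 kt

Leg 1: heading 28.9°; drift -9.2° → track 19.7°, groundspeed 127.8 kt
Leg 2: heading 12.7°; drift -7.5° → track 5.2°, groundspeed 132.6 kt
Leg 3: heading 125.5°; drift -3.4° → track 122.1°, groundspeed 97.0 kt
Leg 4: heading 209.6°; drift +10.5° → track 220.1°, groundspeed 112.0 kt
Leg 5: heading 65.3°; drift -10.7° → track 54.6°, groundspeed 114.5 kt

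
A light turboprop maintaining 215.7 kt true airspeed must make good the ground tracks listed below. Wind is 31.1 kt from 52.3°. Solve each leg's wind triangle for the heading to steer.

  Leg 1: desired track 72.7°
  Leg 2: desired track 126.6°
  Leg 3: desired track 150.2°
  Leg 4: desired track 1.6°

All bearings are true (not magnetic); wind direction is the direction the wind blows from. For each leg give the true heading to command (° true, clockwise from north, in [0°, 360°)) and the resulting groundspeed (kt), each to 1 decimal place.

Leg 1: desired track 72.7°; wind correction -2.9° → command heading 69.8°, groundspeed 186.3 kt
Leg 2: desired track 126.6°; wind correction -8.0° → command heading 118.6°, groundspeed 205.2 kt
Leg 3: desired track 150.2°; wind correction -8.2° → command heading 142.0°, groundspeed 217.8 kt
Leg 4: desired track 1.6°; wind correction +6.4° → command heading 8.0°, groundspeed 194.7 kt

Leg 1: heading=69.8°, groundspeed=186.3 kt
Leg 2: heading=118.6°, groundspeed=205.2 kt
Leg 3: heading=142.0°, groundspeed=217.8 kt
Leg 4: heading=8.0°, groundspeed=194.7 kt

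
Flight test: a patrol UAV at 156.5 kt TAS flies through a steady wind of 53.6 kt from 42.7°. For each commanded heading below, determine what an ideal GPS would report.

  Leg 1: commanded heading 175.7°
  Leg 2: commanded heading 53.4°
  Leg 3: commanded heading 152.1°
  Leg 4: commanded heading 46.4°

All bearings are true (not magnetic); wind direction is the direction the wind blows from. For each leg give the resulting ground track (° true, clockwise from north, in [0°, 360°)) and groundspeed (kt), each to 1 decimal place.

Leg 1: track=187.2°, groundspeed=197.0 kt
Leg 2: track=58.9°, groundspeed=104.3 kt
Leg 3: track=168.3°, groundspeed=181.5 kt
Leg 4: track=48.3°, groundspeed=103.1 kt

Leg 1: heading 175.7°; drift +11.5° → track 187.2°, groundspeed 197.0 kt
Leg 2: heading 53.4°; drift +5.5° → track 58.9°, groundspeed 104.3 kt
Leg 3: heading 152.1°; drift +16.2° → track 168.3°, groundspeed 181.5 kt
Leg 4: heading 46.4°; drift +1.9° → track 48.3°, groundspeed 103.1 kt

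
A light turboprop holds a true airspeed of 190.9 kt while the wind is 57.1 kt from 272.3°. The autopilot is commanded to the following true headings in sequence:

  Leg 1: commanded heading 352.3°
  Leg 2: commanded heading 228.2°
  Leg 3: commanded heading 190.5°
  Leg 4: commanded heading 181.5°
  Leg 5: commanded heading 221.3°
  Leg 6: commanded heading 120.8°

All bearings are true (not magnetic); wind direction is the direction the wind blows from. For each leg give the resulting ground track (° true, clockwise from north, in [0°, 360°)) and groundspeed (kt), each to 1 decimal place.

Leg 1: heading 352.3°; drift +17.3° → track 9.6°, groundspeed 189.5 kt
Leg 2: heading 228.2°; drift -14.8° → track 213.4°, groundspeed 155.1 kt
Leg 3: heading 190.5°; drift -17.2° → track 173.3°, groundspeed 191.3 kt
Leg 4: heading 181.5°; drift -16.6° → track 164.9°, groundspeed 200.0 kt
Leg 5: heading 221.3°; drift -16.0° → track 205.3°, groundspeed 161.2 kt
Leg 6: heading 120.8°; drift -6.4° → track 114.4°, groundspeed 242.6 kt

Leg 1: track=9.6°, groundspeed=189.5 kt
Leg 2: track=213.4°, groundspeed=155.1 kt
Leg 3: track=173.3°, groundspeed=191.3 kt
Leg 4: track=164.9°, groundspeed=200.0 kt
Leg 5: track=205.3°, groundspeed=161.2 kt
Leg 6: track=114.4°, groundspeed=242.6 kt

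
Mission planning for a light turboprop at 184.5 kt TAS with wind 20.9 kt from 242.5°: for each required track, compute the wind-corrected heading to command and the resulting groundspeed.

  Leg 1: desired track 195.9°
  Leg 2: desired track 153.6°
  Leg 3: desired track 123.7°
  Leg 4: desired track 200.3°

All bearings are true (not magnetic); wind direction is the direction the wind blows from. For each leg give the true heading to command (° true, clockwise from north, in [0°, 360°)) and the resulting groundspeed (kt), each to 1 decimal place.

Leg 1: desired track 195.9°; wind correction +4.7° → command heading 200.6°, groundspeed 169.5 kt
Leg 2: desired track 153.6°; wind correction +6.5° → command heading 160.1°, groundspeed 182.9 kt
Leg 3: desired track 123.7°; wind correction +5.7° → command heading 129.4°, groundspeed 193.7 kt
Leg 4: desired track 200.3°; wind correction +4.4° → command heading 204.7°, groundspeed 168.5 kt

Leg 1: heading=200.6°, groundspeed=169.5 kt
Leg 2: heading=160.1°, groundspeed=182.9 kt
Leg 3: heading=129.4°, groundspeed=193.7 kt
Leg 4: heading=204.7°, groundspeed=168.5 kt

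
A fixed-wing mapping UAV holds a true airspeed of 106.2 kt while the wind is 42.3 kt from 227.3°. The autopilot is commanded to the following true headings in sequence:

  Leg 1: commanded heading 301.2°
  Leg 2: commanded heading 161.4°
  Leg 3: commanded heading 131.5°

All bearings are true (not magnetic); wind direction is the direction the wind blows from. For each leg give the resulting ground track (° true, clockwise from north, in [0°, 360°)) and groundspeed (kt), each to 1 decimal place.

Leg 1: heading 301.2°; drift +23.3° → track 324.5°, groundspeed 102.8 kt
Leg 2: heading 161.4°; drift -23.5° → track 137.9°, groundspeed 96.9 kt
Leg 3: heading 131.5°; drift -20.9° → track 110.6°, groundspeed 118.2 kt

Leg 1: track=324.5°, groundspeed=102.8 kt
Leg 2: track=137.9°, groundspeed=96.9 kt
Leg 3: track=110.6°, groundspeed=118.2 kt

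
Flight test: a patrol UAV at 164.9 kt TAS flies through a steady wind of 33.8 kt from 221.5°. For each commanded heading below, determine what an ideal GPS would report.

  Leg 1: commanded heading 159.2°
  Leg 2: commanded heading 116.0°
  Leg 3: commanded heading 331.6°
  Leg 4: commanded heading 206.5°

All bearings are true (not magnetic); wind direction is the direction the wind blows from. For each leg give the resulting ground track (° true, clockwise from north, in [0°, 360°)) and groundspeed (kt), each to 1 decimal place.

Leg 1: track=147.9°, groundspeed=152.2 kt
Leg 2: track=105.4°, groundspeed=177.0 kt
Leg 3: track=341.8°, groundspeed=179.3 kt
Leg 4: track=202.7°, groundspeed=132.5 kt

Leg 1: heading 159.2°; drift -11.3° → track 147.9°, groundspeed 152.2 kt
Leg 2: heading 116.0°; drift -10.6° → track 105.4°, groundspeed 177.0 kt
Leg 3: heading 331.6°; drift +10.2° → track 341.8°, groundspeed 179.3 kt
Leg 4: heading 206.5°; drift -3.8° → track 202.7°, groundspeed 132.5 kt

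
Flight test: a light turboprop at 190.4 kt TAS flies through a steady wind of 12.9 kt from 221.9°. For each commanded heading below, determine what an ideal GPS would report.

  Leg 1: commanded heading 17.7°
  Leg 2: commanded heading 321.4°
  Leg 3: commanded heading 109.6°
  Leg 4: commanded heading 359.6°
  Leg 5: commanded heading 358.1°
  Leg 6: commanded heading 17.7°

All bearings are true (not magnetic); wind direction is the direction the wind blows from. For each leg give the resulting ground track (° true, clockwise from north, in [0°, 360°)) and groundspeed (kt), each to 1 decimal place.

Leg 1: track=19.2°, groundspeed=202.2 kt
Leg 2: track=325.2°, groundspeed=192.9 kt
Leg 3: track=106.1°, groundspeed=195.7 kt
Leg 4: track=2.1°, groundspeed=200.1 kt
Leg 5: track=0.7°, groundspeed=199.9 kt
Leg 6: track=19.2°, groundspeed=202.2 kt

Leg 1: heading 17.7°; drift +1.5° → track 19.2°, groundspeed 202.2 kt
Leg 2: heading 321.4°; drift +3.8° → track 325.2°, groundspeed 192.9 kt
Leg 3: heading 109.6°; drift -3.5° → track 106.1°, groundspeed 195.7 kt
Leg 4: heading 359.6°; drift +2.5° → track 2.1°, groundspeed 200.1 kt
Leg 5: heading 358.1°; drift +2.6° → track 0.7°, groundspeed 199.9 kt
Leg 6: heading 17.7°; drift +1.5° → track 19.2°, groundspeed 202.2 kt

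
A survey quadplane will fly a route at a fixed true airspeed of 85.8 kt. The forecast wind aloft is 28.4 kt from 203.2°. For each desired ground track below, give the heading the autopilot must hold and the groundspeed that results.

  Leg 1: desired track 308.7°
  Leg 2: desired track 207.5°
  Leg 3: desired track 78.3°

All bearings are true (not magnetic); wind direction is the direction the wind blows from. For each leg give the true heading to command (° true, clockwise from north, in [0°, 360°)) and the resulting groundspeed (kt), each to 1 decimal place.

Leg 1: heading=290.1°, groundspeed=88.9 kt
Leg 2: heading=206.1°, groundspeed=57.5 kt
Leg 3: heading=94.1°, groundspeed=98.8 kt

Leg 1: desired track 308.7°; wind correction -18.6° → command heading 290.1°, groundspeed 88.9 kt
Leg 2: desired track 207.5°; wind correction -1.4° → command heading 206.1°, groundspeed 57.5 kt
Leg 3: desired track 78.3°; wind correction +15.8° → command heading 94.1°, groundspeed 98.8 kt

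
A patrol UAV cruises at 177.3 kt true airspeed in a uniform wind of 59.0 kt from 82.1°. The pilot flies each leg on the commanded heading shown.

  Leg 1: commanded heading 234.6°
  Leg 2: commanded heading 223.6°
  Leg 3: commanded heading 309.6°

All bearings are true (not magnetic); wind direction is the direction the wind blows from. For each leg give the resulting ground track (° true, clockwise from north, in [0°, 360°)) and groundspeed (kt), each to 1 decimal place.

Leg 1: heading 234.6°; drift +6.8° → track 241.4°, groundspeed 231.2 kt
Leg 2: heading 223.6°; drift +9.3° → track 232.9°, groundspeed 226.5 kt
Leg 3: heading 309.6°; drift -11.3° → track 298.3°, groundspeed 221.5 kt

Leg 1: track=241.4°, groundspeed=231.2 kt
Leg 2: track=232.9°, groundspeed=226.5 kt
Leg 3: track=298.3°, groundspeed=221.5 kt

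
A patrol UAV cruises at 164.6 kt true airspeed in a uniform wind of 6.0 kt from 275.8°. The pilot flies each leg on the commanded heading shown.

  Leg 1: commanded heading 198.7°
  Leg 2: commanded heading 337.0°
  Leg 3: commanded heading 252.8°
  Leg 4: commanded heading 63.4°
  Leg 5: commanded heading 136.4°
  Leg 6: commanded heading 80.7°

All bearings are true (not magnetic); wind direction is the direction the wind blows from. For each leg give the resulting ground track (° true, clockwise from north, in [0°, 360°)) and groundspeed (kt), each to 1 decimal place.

Leg 1: track=196.6°, groundspeed=163.4 kt
Leg 2: track=338.9°, groundspeed=161.8 kt
Leg 3: track=252.0°, groundspeed=159.1 kt
Leg 4: track=64.5°, groundspeed=169.7 kt
Leg 5: track=135.1°, groundspeed=169.2 kt
Leg 6: track=81.2°, groundspeed=170.4 kt

Leg 1: heading 198.7°; drift -2.1° → track 196.6°, groundspeed 163.4 kt
Leg 2: heading 337.0°; drift +1.9° → track 338.9°, groundspeed 161.8 kt
Leg 3: heading 252.8°; drift -0.8° → track 252.0°, groundspeed 159.1 kt
Leg 4: heading 63.4°; drift +1.1° → track 64.5°, groundspeed 169.7 kt
Leg 5: heading 136.4°; drift -1.3° → track 135.1°, groundspeed 169.2 kt
Leg 6: heading 80.7°; drift +0.5° → track 81.2°, groundspeed 170.4 kt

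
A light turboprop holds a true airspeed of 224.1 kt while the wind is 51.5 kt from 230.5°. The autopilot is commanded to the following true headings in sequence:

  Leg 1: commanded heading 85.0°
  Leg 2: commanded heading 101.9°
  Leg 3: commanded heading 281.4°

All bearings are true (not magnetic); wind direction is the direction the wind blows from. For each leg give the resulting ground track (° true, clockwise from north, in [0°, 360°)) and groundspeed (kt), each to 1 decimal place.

Leg 1: track=78.8°, groundspeed=268.1 kt
Leg 2: track=93.0°, groundspeed=259.4 kt
Leg 3: track=293.2°, groundspeed=195.7 kt

Leg 1: heading 85.0°; drift -6.2° → track 78.8°, groundspeed 268.1 kt
Leg 2: heading 101.9°; drift -8.9° → track 93.0°, groundspeed 259.4 kt
Leg 3: heading 281.4°; drift +11.8° → track 293.2°, groundspeed 195.7 kt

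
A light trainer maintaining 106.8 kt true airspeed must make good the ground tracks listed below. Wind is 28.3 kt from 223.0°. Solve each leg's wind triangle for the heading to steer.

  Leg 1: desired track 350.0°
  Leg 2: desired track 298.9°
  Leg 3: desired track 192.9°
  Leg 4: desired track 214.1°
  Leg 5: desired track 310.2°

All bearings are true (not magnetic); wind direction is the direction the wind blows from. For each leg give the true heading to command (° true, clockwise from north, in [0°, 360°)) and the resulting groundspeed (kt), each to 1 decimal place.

Leg 1: desired track 350.0°; wind correction -12.2° → command heading 337.8°, groundspeed 121.4 kt
Leg 2: desired track 298.9°; wind correction -14.9° → command heading 284.0°, groundspeed 96.3 kt
Leg 3: desired track 192.9°; wind correction +7.6° → command heading 200.5°, groundspeed 81.4 kt
Leg 4: desired track 214.1°; wind correction +2.3° → command heading 216.4°, groundspeed 78.8 kt
Leg 5: desired track 310.2°; wind correction -15.3° → command heading 294.9°, groundspeed 101.6 kt

Leg 1: heading=337.8°, groundspeed=121.4 kt
Leg 2: heading=284.0°, groundspeed=96.3 kt
Leg 3: heading=200.5°, groundspeed=81.4 kt
Leg 4: heading=216.4°, groundspeed=78.8 kt
Leg 5: heading=294.9°, groundspeed=101.6 kt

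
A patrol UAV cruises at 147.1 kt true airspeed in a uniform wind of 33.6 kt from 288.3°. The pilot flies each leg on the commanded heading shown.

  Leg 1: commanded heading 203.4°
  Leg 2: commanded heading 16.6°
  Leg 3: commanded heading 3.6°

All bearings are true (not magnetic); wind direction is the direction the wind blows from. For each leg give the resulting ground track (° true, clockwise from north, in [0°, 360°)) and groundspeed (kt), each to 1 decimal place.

Leg 1: track=190.3°, groundspeed=147.9 kt
Leg 2: track=29.5°, groundspeed=149.9 kt
Leg 3: track=16.8°, groundspeed=142.3 kt

Leg 1: heading 203.4°; drift -13.1° → track 190.3°, groundspeed 147.9 kt
Leg 2: heading 16.6°; drift +12.9° → track 29.5°, groundspeed 149.9 kt
Leg 3: heading 3.6°; drift +13.2° → track 16.8°, groundspeed 142.3 kt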